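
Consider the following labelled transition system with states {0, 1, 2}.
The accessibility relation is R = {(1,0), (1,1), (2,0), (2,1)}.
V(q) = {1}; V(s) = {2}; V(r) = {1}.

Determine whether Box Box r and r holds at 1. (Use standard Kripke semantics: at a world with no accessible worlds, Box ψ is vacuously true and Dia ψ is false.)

No

At 1: Box Box r is false, r is true, so Box Box r and r is false.
  At 1: Box Box r requires Box r at every successor {0, 1}.
    Box r fails at 1, so Box Box r is false at 1.
      At 1: Box r requires r at every successor {0, 1}.
        r fails at 0, so Box r is false at 1.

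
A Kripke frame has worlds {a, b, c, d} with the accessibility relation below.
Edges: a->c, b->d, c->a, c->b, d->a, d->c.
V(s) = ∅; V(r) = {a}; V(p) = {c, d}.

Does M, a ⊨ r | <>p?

At a: r is true, <>p is true, so r | <>p is true.
  At a: <>p requires p at some successor in {c}.
    p holds at c, so <>p is true at a.

Yes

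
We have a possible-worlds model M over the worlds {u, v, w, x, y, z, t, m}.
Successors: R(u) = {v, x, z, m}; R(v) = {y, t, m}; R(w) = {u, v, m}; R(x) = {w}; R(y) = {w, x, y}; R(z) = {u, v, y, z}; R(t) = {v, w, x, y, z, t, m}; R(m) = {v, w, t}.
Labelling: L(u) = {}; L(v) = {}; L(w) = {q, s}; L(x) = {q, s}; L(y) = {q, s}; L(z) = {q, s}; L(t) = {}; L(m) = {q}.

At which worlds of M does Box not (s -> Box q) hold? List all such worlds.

Let φ = Box not (s -> Box q). Evaluate φ at each world:
  u (successors {v, x, z, m}): φ is false.
  v (successors {y, t, m}): φ is false.
  w (successors {u, v, m}): φ is false.
  x (successors {w}): φ is true.
  y (successors {w, x, y}): φ is false.
  z (successors {u, v, y, z}): φ is false.
  t (successors {v, w, x, y, z, t, m}): φ is false.
  m (successors {v, w, t}): φ is false.
For instance, at w:
  At w: Box not (s -> Box q) requires not (s -> Box q) at every successor {u, v, m}.
    not (s -> Box q) fails at u, so Box not (s -> Box q) is false at w.
      At u: s -> Box q is true, so not (s -> Box q) is false.
Satisfying worlds: {x}

x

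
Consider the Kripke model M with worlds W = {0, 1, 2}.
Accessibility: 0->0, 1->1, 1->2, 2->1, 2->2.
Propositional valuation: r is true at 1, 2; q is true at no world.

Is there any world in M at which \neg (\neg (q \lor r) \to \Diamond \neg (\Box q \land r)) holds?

No

Recall that \Box ψ holds at a world iff ψ holds at every accessible world, and \Diamond ψ holds iff ψ holds at some accessible world.
Let φ = \neg (\neg (q \lor r) \to \Diamond \neg (\Box q \land r)). Evaluate φ at each world:
  0 (successors {0}): φ is false.
  1 (successors {1, 2}): φ is false.
  2 (successors {1, 2}): φ is false.
For instance, at 0:
  At 0: \neg (q \lor r) \to \Diamond \neg (\Box q \land r) is true, so \neg (\neg (q \lor r) \to \Diamond \neg (\Box q \land r)) is false.
    At 0: \neg (q \lor r) is true, \Diamond \neg (\Box q \land r) is true, so \neg (q \lor r) \to \Diamond \neg (\Box q \land r) is true.
      At 0: \Diamond \neg (\Box q \land r) requires \neg (\Box q \land r) at some successor in {0}.
        \neg (\Box q \land r) holds at 0, so \Diamond \neg (\Box q \land r) is true at 0.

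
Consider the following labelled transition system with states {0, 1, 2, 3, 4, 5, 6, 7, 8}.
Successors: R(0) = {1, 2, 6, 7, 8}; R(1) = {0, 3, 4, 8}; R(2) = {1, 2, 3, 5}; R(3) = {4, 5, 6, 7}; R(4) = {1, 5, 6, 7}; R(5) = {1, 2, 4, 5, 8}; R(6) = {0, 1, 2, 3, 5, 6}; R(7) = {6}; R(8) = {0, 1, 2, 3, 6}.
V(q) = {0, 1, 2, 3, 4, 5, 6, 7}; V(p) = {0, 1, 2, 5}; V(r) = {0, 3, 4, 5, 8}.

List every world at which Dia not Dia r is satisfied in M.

0, 3, 4

Let φ = Dia not Dia r. Evaluate φ at each world:
  0 (successors {1, 2, 6, 7, 8}): φ is true.
  1 (successors {0, 3, 4, 8}): φ is false.
  2 (successors {1, 2, 3, 5}): φ is false.
  3 (successors {4, 5, 6, 7}): φ is true.
  4 (successors {1, 5, 6, 7}): φ is true.
  5 (successors {1, 2, 4, 5, 8}): φ is false.
  6 (successors {0, 1, 2, 3, 5, 6}): φ is false.
  7 (successors {6}): φ is false.
  8 (successors {0, 1, 2, 3, 6}): φ is false.
For instance, at 7:
  At 7: Dia not Dia r requires not Dia r at some successor in {6}.
    At 6: not Dia r is false.
  So Dia not Dia r is false at 7.
Satisfying worlds: {0, 3, 4}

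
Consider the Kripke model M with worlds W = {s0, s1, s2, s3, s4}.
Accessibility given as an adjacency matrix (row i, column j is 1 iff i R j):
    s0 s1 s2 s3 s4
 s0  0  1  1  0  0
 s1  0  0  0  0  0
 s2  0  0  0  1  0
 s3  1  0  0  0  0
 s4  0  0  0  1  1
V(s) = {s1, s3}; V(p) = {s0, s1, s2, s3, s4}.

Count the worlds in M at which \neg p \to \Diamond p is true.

Let φ = \neg p \to \Diamond p. Evaluate φ at each world:
  s0 (successors {s1, s2}): φ is true.
  s1 (successors ∅): φ is true.
  s2 (successors {s3}): φ is true.
  s3 (successors {s0}): φ is true.
  s4 (successors {s3, s4}): φ is true.
For instance, at s3:
  At s3: \neg p is false, \Diamond p is true, so \neg p \to \Diamond p is true.
    At s3: \Diamond p requires p at some successor in {s0}.
      p holds at s0, so \Diamond p is true at s3.
Satisfying worlds: {s0, s1, s2, s3, s4}

5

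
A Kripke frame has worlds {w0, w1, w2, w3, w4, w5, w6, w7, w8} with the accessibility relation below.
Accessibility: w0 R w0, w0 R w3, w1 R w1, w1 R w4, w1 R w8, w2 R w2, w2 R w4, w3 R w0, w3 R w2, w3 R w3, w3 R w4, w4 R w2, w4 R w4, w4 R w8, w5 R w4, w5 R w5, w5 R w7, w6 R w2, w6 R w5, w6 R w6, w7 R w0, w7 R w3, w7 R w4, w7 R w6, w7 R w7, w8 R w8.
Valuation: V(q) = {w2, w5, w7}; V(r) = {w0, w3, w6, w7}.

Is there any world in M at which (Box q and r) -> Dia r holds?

Let φ = (Box q and r) -> Dia r. Evaluate φ at each world:
  w0 (successors {w0, w3}): φ is true.
  w1 (successors {w1, w4, w8}): φ is true.
  w2 (successors {w2, w4}): φ is true.
  w3 (successors {w0, w2, w3, w4}): φ is true.
  w4 (successors {w2, w4, w8}): φ is true.
  w5 (successors {w4, w5, w7}): φ is true.
  w6 (successors {w2, w5, w6}): φ is true.
  w7 (successors {w0, w3, w4, w6, w7}): φ is true.
  w8 (successors {w8}): φ is true.
Detail at w0 (witness):
  At w0: Box q and r is false, Dia r is true, so (Box q and r) -> Dia r is true.
    At w0: Box q is false, r is true, so Box q and r is false.
      At w0: Box q requires q at every successor {w0, w3}.
        q fails at w0, so Box q is false at w0.
    At w0: Dia r requires r at some successor in {w0, w3}.
      r holds at w0, so Dia r is true at w0.

Yes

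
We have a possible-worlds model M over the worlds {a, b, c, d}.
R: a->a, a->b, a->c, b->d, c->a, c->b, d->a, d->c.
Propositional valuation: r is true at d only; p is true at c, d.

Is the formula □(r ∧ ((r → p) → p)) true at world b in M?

Recall that □ψ holds at a world iff ψ holds at every accessible world, and ◇ψ holds iff ψ holds at some accessible world.
At b: □(r ∧ ((r → p) → p)) requires r ∧ ((r → p) → p) at every successor {d}.
  At d: r ∧ ((r → p) → p) is true.
So □(r ∧ ((r → p) → p)) is true at b.

Yes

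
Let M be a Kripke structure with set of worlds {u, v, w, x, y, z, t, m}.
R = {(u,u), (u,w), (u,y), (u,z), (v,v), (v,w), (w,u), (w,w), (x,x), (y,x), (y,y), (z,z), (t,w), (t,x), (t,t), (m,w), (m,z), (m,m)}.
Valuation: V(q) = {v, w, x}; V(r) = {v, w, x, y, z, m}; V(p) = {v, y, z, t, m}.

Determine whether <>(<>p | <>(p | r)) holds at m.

At m: <>(<>p | <>(p | r)) requires <>p | <>(p | r) at some successor in {w, z, m}.
  <>p | <>(p | r) holds at w, so <>(<>p | <>(p | r)) is true at m.
    At w: <>p is false, <>(p | r) is true, so <>p | <>(p | r) is true.
      At w: <>p requires p at some successor in {u, w}.
        At u: p is false.
        At w: p is false.
      So <>p is false at w.
      At w: <>(p | r) requires p | r at some successor in {u, w}.
        p | r holds at w, so <>(p | r) is true at w.

Yes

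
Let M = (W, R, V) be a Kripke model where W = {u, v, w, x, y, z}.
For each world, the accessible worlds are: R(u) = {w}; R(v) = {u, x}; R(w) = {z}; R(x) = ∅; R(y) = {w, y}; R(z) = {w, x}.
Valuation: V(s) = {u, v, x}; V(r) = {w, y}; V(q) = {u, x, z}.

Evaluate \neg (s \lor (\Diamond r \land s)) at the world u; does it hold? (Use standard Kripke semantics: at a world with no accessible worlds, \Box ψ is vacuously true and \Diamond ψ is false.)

At u: s \lor (\Diamond r \land s) is true, so \neg (s \lor (\Diamond r \land s)) is false.
  At u: s is true, \Diamond r \land s is true, so s \lor (\Diamond r \land s) is true.
    At u: \Diamond r is true, s is true, so \Diamond r \land s is true.
      At u: \Diamond r requires r at some successor in {w}.
        r holds at w, so \Diamond r is true at u.

No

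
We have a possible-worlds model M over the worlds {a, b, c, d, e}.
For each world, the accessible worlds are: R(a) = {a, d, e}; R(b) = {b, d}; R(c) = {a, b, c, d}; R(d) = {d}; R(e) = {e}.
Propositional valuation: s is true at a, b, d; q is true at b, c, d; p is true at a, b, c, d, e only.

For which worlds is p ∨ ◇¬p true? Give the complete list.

Recall that ◇ψ holds at a world iff ψ holds at some accessible world.
Let φ = p ∨ ◇¬p. Evaluate φ at each world:
  a (successors {a, d, e}): φ is true.
  b (successors {b, d}): φ is true.
  c (successors {a, b, c, d}): φ is true.
  d (successors {d}): φ is true.
  e (successors {e}): φ is true.
For instance, at e:
  At e: p is true, ◇¬p is false, so p ∨ ◇¬p is true.
    At e: ◇¬p requires ¬p at some successor in {e}.
      At e: ¬p is false.
    So ◇¬p is false at e.
Satisfying worlds: {a, b, c, d, e}

a, b, c, d, e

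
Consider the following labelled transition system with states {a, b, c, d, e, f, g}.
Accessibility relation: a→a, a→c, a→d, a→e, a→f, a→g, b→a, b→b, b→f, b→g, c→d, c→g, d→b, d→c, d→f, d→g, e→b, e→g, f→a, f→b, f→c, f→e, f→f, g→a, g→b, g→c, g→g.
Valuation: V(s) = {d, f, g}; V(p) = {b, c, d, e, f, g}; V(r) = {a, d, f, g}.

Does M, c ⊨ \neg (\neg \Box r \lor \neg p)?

Yes

At c: \neg \Box r \lor \neg p is false, so \neg (\neg \Box r \lor \neg p) is true.
  At c: \neg \Box r is false, \neg p is false, so \neg \Box r \lor \neg p is false.
    At c: \Box r is true, so \neg \Box r is false.
      At c: \Box r requires r at every successor {d, g}.
        At d: r is true.
        At g: r is true.
      So \Box r is true at c.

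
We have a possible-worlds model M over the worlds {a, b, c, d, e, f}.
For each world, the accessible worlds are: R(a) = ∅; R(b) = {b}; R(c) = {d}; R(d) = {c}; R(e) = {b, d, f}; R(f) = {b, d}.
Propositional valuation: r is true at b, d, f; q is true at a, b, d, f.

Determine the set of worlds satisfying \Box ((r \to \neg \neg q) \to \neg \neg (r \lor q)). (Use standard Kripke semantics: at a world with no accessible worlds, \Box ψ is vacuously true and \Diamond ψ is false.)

Let φ = \Box ((r \to \neg \neg q) \to \neg \neg (r \lor q)). Evaluate φ at each world:
  a (successors ∅): φ is true.
  b (successors {b}): φ is true.
  c (successors {d}): φ is true.
  d (successors {c}): φ is false.
  e (successors {b, d, f}): φ is true.
  f (successors {b, d}): φ is true.
For instance, at f:
  At f: \Box ((r \to \neg \neg q) \to \neg \neg (r \lor q)) requires (r \to \neg \neg q) \to \neg \neg (r \lor q) at every successor {b, d}.
    At b: (r \to \neg \neg q) \to \neg \neg (r \lor q) is true.
    At d: (r \to \neg \neg q) \to \neg \neg (r \lor q) is true.
  So \Box ((r \to \neg \neg q) \to \neg \neg (r \lor q)) is true at f.
Satisfying worlds: {a, b, c, e, f}

a, b, c, e, f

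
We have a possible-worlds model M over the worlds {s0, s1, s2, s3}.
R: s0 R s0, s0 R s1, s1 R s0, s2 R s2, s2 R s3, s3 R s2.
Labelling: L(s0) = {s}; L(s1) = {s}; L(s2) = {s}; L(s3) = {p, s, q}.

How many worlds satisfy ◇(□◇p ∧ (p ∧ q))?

Let φ = ◇(□◇p ∧ (p ∧ q)). Evaluate φ at each world:
  s0 (successors {s0, s1}): φ is false.
  s1 (successors {s0}): φ is false.
  s2 (successors {s2, s3}): φ is true.
  s3 (successors {s2}): φ is false.
For instance, at s1:
  At s1: ◇(□◇p ∧ (p ∧ q)) requires □◇p ∧ (p ∧ q) at some successor in {s0}.
    At s0: □◇p ∧ (p ∧ q) is false.
  So ◇(□◇p ∧ (p ∧ q)) is false at s1.
Satisfying worlds: {s2}

1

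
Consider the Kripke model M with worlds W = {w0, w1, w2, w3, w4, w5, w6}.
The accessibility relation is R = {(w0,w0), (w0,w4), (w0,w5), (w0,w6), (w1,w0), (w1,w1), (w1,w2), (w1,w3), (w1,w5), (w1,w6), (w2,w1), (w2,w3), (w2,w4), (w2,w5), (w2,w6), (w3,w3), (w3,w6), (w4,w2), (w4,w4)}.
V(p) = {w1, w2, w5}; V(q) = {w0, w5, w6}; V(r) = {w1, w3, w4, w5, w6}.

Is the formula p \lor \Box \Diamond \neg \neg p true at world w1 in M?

Recall that \Box ψ holds at a world iff ψ holds at every accessible world, and \Diamond ψ holds iff ψ holds at some accessible world.
At w1: p is true, \Box \Diamond \neg \neg p is false, so p \lor \Box \Diamond \neg \neg p is true.
  At w1: \Box \Diamond \neg \neg p requires \Diamond \neg \neg p at every successor {w0, w1, w2, w3, w5, w6}.
    \Diamond \neg \neg p fails at w3, so \Box \Diamond \neg \neg p is false at w1.
      At w3: \Diamond \neg \neg p requires \neg \neg p at some successor in {w3, w6}.
        At w3: \neg \neg p is false.
        At w6: \neg \neg p is false.
      So \Diamond \neg \neg p is false at w3.

Yes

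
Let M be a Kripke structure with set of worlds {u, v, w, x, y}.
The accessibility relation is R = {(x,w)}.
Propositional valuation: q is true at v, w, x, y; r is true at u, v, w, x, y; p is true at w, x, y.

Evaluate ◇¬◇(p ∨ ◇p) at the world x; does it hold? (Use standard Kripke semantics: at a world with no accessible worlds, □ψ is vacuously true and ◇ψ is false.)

At x: ◇¬◇(p ∨ ◇p) requires ¬◇(p ∨ ◇p) at some successor in {w}.
  ¬◇(p ∨ ◇p) holds at w, so ◇¬◇(p ∨ ◇p) is true at x.
    At w: ◇(p ∨ ◇p) is false, so ¬◇(p ∨ ◇p) is true.
      At w: no accessible worlds, so ◇(p ∨ ◇p) is false.

Yes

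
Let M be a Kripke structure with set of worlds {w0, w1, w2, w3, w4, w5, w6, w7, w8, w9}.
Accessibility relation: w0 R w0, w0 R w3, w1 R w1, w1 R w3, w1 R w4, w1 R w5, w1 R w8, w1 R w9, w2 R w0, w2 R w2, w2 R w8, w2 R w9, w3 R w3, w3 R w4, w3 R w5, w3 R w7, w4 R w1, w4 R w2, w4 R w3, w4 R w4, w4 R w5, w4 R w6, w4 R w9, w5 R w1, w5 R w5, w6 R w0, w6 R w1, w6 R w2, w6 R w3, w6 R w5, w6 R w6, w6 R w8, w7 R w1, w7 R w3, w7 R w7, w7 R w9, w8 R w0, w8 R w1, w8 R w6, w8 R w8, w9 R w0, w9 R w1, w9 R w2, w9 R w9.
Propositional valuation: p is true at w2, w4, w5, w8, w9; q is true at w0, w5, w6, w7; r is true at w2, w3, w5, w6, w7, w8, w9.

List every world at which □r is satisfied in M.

Let φ = □r. Evaluate φ at each world:
  w0 (successors {w0, w3}): φ is false.
  w1 (successors {w1, w3, w4, w5, w8, w9}): φ is false.
  w2 (successors {w0, w2, w8, w9}): φ is false.
  w3 (successors {w3, w4, w5, w7}): φ is false.
  w4 (successors {w1, w2, w3, w4, w5, w6, w9}): φ is false.
  w5 (successors {w1, w5}): φ is false.
  w6 (successors {w0, w1, w2, w3, w5, w6, w8}): φ is false.
  w7 (successors {w1, w3, w7, w9}): φ is false.
  w8 (successors {w0, w1, w6, w8}): φ is false.
  w9 (successors {w0, w1, w2, w9}): φ is false.
For instance, at w0:
  At w0: □r requires r at every successor {w0, w3}.
    r fails at w0, so □r is false at w0.
Satisfying worlds: none.

none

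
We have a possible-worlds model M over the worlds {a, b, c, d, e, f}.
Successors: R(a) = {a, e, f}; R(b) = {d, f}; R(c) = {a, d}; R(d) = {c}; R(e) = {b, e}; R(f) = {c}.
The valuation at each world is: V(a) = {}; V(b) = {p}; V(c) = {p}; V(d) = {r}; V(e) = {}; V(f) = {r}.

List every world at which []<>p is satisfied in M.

b

Let φ = []<>p. Evaluate φ at each world:
  a (successors {a, e, f}): φ is false.
  b (successors {d, f}): φ is true.
  c (successors {a, d}): φ is false.
  d (successors {c}): φ is false.
  e (successors {b, e}): φ is false.
  f (successors {c}): φ is false.
For instance, at a:
  At a: []<>p requires <>p at every successor {a, e, f}.
    <>p fails at a, so []<>p is false at a.
      At a: <>p requires p at some successor in {a, e, f}.
        At a: p is false.
        At e: p is false.
        At f: p is false.
      So <>p is false at a.
Satisfying worlds: {b}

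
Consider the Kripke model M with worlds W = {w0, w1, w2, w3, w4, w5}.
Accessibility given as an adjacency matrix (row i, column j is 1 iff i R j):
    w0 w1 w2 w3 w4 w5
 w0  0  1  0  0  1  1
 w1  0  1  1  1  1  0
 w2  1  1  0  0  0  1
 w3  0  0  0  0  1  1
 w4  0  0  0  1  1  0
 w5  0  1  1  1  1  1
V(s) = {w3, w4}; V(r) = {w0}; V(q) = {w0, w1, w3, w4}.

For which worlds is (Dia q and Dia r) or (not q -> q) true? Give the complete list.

Let φ = (Dia q and Dia r) or (not q -> q). Evaluate φ at each world:
  w0 (successors {w1, w4, w5}): φ is true.
  w1 (successors {w1, w2, w3, w4}): φ is true.
  w2 (successors {w0, w1, w5}): φ is true.
  w3 (successors {w4, w5}): φ is true.
  w4 (successors {w3, w4}): φ is true.
  w5 (successors {w1, w2, w3, w4, w5}): φ is false.
For instance, at w0:
  At w0: Dia q and Dia r is false, not q -> q is true, so (Dia q and Dia r) or (not q -> q) is true.
    At w0: Dia q is true, Dia r is false, so Dia q and Dia r is false.
      At w0: Dia q requires q at some successor in {w1, w4, w5}.
        q holds at w1, so Dia q is true at w0.
      At w0: Dia r requires r at some successor in {w1, w4, w5}.
        At w1: r is false.
        At w4: r is false.
        At w5: r is false.
      So Dia r is false at w0.
Satisfying worlds: {w0, w1, w2, w3, w4}

w0, w1, w2, w3, w4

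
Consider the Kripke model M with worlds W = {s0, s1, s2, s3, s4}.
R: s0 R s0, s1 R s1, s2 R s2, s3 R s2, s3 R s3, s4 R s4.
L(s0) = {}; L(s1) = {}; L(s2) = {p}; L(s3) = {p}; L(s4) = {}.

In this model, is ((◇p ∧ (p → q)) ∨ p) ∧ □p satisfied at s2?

Yes

At s2: (◇p ∧ (p → q)) ∨ p is true, □p is true, so ((◇p ∧ (p → q)) ∨ p) ∧ □p is true.
  At s2: ◇p ∧ (p → q) is false, p is true, so (◇p ∧ (p → q)) ∨ p is true.
    At s2: ◇p is true, p → q is false, so ◇p ∧ (p → q) is false.
      At s2: ◇p requires p at some successor in {s2}.
        p holds at s2, so ◇p is true at s2.
  At s2: □p requires p at every successor {s2}.
    At s2: p is true.
  So □p is true at s2.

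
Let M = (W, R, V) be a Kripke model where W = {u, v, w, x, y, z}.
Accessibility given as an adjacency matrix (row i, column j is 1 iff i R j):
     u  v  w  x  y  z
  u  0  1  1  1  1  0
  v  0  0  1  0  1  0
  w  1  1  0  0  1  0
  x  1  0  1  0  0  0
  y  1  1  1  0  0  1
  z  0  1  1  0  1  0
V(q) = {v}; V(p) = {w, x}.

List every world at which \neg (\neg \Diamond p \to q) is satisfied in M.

Recall that \Diamond ψ holds at a world iff ψ holds at some accessible world.
Let φ = \neg (\neg \Diamond p \to q). Evaluate φ at each world:
  u (successors {v, w, x, y}): φ is false.
  v (successors {w, y}): φ is false.
  w (successors {u, v, y}): φ is true.
  x (successors {u, w}): φ is false.
  y (successors {u, v, w, z}): φ is false.
  z (successors {v, w, y}): φ is false.
For instance, at z:
  At z: \neg \Diamond p \to q is true, so \neg (\neg \Diamond p \to q) is false.
    At z: \neg \Diamond p is false, q is false, so \neg \Diamond p \to q is true.
      At z: \Diamond p is true, so \neg \Diamond p is false.
Satisfying worlds: {w}

w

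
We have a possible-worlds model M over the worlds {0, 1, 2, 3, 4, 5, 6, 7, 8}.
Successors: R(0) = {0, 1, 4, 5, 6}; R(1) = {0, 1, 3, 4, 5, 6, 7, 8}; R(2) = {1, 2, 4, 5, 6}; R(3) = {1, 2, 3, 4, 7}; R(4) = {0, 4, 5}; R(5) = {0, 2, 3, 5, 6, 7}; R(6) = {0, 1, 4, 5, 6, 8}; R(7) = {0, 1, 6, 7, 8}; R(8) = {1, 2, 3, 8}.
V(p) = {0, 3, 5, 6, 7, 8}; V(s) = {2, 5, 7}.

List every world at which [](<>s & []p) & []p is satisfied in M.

Let φ = [](<>s & []p) & []p. Evaluate φ at each world:
  0 (successors {0, 1, 4, 5, 6}): φ is false.
  1 (successors {0, 1, 3, 4, 5, 6, 7, 8}): φ is false.
  2 (successors {1, 2, 4, 5, 6}): φ is false.
  3 (successors {1, 2, 3, 4, 7}): φ is false.
  4 (successors {0, 4, 5}): φ is false.
  5 (successors {0, 2, 3, 5, 6, 7}): φ is false.
  6 (successors {0, 1, 4, 5, 6, 8}): φ is false.
  7 (successors {0, 1, 6, 7, 8}): φ is false.
  8 (successors {1, 2, 3, 8}): φ is false.
For instance, at 4:
  At 4: [](<>s & []p) is false, []p is false, so [](<>s & []p) & []p is false.
    At 4: [](<>s & []p) requires <>s & []p at every successor {0, 4, 5}.
      <>s & []p fails at 0, so [](<>s & []p) is false at 4.
    At 4: []p requires p at every successor {0, 4, 5}.
      p fails at 4, so []p is false at 4.
Satisfying worlds: none.

none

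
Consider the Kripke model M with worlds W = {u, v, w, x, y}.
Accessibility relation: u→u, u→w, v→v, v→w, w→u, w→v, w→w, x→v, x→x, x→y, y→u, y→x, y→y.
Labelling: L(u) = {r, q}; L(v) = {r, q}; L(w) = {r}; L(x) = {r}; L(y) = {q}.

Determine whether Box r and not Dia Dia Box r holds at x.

Recall that Box ψ holds at a world iff ψ holds at every accessible world, and Dia ψ holds iff ψ holds at some accessible world.
At x: Box r is false, not Dia Dia Box r is false, so Box r and not Dia Dia Box r is false.
  At x: Box r requires r at every successor {v, x, y}.
    r fails at y, so Box r is false at x.
  At x: Dia Dia Box r is true, so not Dia Dia Box r is false.
    At x: Dia Dia Box r requires Dia Box r at some successor in {v, x, y}.
      Dia Box r holds at v, so Dia Dia Box r is true at x.

No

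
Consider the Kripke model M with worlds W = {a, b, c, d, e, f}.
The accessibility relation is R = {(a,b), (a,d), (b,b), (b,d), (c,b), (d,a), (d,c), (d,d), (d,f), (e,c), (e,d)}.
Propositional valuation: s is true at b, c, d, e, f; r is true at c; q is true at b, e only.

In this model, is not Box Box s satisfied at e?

At e: Box Box s is false, so not Box Box s is true.
  At e: Box Box s requires Box s at every successor {c, d}.
    Box s fails at d, so Box Box s is false at e.
      At d: Box s requires s at every successor {a, c, d, f}.
        s fails at a, so Box s is false at d.

Yes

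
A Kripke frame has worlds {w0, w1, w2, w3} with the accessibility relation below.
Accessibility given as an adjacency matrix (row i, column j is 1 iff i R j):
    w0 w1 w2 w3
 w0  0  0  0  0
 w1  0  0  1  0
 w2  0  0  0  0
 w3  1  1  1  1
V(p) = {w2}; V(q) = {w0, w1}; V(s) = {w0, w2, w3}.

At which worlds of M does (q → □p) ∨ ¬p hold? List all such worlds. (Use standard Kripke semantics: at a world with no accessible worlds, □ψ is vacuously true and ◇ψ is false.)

Let φ = (q → □p) ∨ ¬p. Evaluate φ at each world:
  w0 (successors ∅): φ is true.
  w1 (successors {w2}): φ is true.
  w2 (successors ∅): φ is true.
  w3 (successors {w0, w1, w2, w3}): φ is true.
For instance, at w1:
  At w1: q → □p is true, ¬p is true, so (q → □p) ∨ ¬p is true.
    At w1: q is true, □p is true, so q → □p is true.
      At w1: □p requires p at every successor {w2}.
        At w2: p is true.
      So □p is true at w1.
Satisfying worlds: {w0, w1, w2, w3}

w0, w1, w2, w3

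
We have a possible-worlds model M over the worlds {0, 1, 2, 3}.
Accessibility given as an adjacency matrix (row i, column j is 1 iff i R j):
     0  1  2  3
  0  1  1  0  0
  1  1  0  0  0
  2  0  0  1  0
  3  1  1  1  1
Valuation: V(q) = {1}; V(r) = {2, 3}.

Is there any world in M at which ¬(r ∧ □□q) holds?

Yes

Let φ = ¬(r ∧ □□q). Evaluate φ at each world:
  0 (successors {0, 1}): φ is true.
  1 (successors {0}): φ is true.
  2 (successors {2}): φ is true.
  3 (successors {0, 1, 2, 3}): φ is true.
Detail at 0 (witness):
  At 0: r ∧ □□q is false, so ¬(r ∧ □□q) is true.
    At 0: r is false, □□q is false, so r ∧ □□q is false.
      At 0: □□q requires □q at every successor {0, 1}.
        □q fails at 0, so □□q is false at 0.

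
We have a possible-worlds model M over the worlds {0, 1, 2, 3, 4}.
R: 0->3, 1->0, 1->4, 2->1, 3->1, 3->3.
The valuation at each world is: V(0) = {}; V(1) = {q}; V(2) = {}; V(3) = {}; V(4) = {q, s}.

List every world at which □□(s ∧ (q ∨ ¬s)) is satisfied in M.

Let φ = □□(s ∧ (q ∨ ¬s)). Evaluate φ at each world:
  0 (successors {3}): φ is false.
  1 (successors {0, 4}): φ is false.
  2 (successors {1}): φ is false.
  3 (successors {1, 3}): φ is false.
  4 (successors ∅): φ is true.
For instance, at 3:
  At 3: □□(s ∧ (q ∨ ¬s)) requires □(s ∧ (q ∨ ¬s)) at every successor {1, 3}.
    □(s ∧ (q ∨ ¬s)) fails at 1, so □□(s ∧ (q ∨ ¬s)) is false at 3.
      At 1: □(s ∧ (q ∨ ¬s)) requires s ∧ (q ∨ ¬s) at every successor {0, 4}.
        s ∧ (q ∨ ¬s) fails at 0, so □(s ∧ (q ∨ ¬s)) is false at 1.
Satisfying worlds: {4}

4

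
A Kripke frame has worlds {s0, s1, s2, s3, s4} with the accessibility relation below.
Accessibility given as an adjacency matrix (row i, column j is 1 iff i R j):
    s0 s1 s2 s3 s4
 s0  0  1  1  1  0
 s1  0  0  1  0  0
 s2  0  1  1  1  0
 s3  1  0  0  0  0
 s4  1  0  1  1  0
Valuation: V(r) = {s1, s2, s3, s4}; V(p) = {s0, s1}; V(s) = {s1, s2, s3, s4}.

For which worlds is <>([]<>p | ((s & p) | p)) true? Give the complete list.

Let φ = <>([]<>p | ((s & p) | p)). Evaluate φ at each world:
  s0 (successors {s1, s2, s3}): φ is true.
  s1 (successors {s2}): φ is false.
  s2 (successors {s1, s2, s3}): φ is true.
  s3 (successors {s0}): φ is true.
  s4 (successors {s0, s2, s3}): φ is true.
For instance, at s4:
  At s4: <>([]<>p | ((s & p) | p)) requires []<>p | ((s & p) | p) at some successor in {s0, s2, s3}.
    []<>p | ((s & p) | p) holds at s0, so <>([]<>p | ((s & p) | p)) is true at s4.
      At s0: []<>p is false, (s & p) | p is true, so []<>p | ((s & p) | p) is true.
Satisfying worlds: {s0, s2, s3, s4}

s0, s2, s3, s4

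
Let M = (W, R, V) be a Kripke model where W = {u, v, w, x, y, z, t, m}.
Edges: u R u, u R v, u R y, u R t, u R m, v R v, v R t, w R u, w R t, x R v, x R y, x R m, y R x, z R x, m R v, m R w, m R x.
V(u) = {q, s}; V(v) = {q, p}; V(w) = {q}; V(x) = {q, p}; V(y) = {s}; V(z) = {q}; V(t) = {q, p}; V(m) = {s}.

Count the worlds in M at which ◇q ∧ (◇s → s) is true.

Let φ = ◇q ∧ (◇s → s). Evaluate φ at each world:
  u (successors {u, v, y, t, m}): φ is true.
  v (successors {v, t}): φ is true.
  w (successors {u, t}): φ is false.
  x (successors {v, y, m}): φ is false.
  y (successors {x}): φ is true.
  z (successors {x}): φ is true.
  t (successors ∅): φ is false.
  m (successors {v, w, x}): φ is true.
For instance, at x:
  At x: ◇q is true, ◇s → s is false, so ◇q ∧ (◇s → s) is false.
    At x: ◇q requires q at some successor in {v, y, m}.
      q holds at v, so ◇q is true at x.
    At x: ◇s is true, s is false, so ◇s → s is false.
      At x: ◇s requires s at some successor in {v, y, m}.
        s holds at y, so ◇s is true at x.
Satisfying worlds: {u, v, y, z, m}

5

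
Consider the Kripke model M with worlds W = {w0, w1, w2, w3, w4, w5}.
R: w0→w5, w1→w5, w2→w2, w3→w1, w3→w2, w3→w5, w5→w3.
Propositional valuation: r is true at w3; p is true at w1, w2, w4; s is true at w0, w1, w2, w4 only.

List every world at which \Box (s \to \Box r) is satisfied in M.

w0, w1, w4, w5

Let φ = \Box (s \to \Box r). Evaluate φ at each world:
  w0 (successors {w5}): φ is true.
  w1 (successors {w5}): φ is true.
  w2 (successors {w2}): φ is false.
  w3 (successors {w1, w2, w5}): φ is false.
  w4 (successors ∅): φ is true.
  w5 (successors {w3}): φ is true.
For instance, at w0:
  At w0: \Box (s \to \Box r) requires s \to \Box r at every successor {w5}.
      At w5: s is false, \Box r is true, so s \to \Box r is true.
  So \Box (s \to \Box r) is true at w0.
Satisfying worlds: {w0, w1, w4, w5}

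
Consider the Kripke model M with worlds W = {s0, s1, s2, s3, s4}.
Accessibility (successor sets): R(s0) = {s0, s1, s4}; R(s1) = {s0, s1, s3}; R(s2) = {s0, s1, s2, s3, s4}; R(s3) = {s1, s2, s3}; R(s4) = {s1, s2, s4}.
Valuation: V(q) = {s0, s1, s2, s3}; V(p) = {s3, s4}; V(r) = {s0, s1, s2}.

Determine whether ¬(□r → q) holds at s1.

No

At s1: □r → q is true, so ¬(□r → q) is false.
  At s1: □r is false, q is true, so □r → q is true.
    At s1: □r requires r at every successor {s0, s1, s3}.
      r fails at s3, so □r is false at s1.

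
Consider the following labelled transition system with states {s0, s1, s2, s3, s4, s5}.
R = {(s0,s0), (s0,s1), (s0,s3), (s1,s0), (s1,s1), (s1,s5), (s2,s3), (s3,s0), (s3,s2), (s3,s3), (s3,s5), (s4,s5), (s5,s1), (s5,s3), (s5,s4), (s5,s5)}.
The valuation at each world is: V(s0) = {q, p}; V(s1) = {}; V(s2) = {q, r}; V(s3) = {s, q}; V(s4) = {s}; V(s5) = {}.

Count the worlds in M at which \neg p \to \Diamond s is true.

4

Let φ = \neg p \to \Diamond s. Evaluate φ at each world:
  s0 (successors {s0, s1, s3}): φ is true.
  s1 (successors {s0, s1, s5}): φ is false.
  s2 (successors {s3}): φ is true.
  s3 (successors {s0, s2, s3, s5}): φ is true.
  s4 (successors {s5}): φ is false.
  s5 (successors {s1, s3, s4, s5}): φ is true.
For instance, at s5:
  At s5: \neg p is true, \Diamond s is true, so \neg p \to \Diamond s is true.
    At s5: \Diamond s requires s at some successor in {s1, s3, s4, s5}.
      s holds at s3, so \Diamond s is true at s5.
Satisfying worlds: {s0, s2, s3, s5}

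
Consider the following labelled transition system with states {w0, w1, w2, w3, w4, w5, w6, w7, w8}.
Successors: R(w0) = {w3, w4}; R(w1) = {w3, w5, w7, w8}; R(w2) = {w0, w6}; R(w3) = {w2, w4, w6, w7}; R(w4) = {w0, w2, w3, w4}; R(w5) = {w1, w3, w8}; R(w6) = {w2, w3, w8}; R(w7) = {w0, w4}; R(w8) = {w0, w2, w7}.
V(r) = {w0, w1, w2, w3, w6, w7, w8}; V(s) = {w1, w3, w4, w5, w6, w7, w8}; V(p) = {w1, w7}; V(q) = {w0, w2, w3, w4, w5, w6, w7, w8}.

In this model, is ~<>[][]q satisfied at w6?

At w6: <>[][]q is true, so ~<>[][]q is false.
  At w6: <>[][]q requires [][]q at some successor in {w2, w3, w8}.
    [][]q holds at w2, so <>[][]q is true at w6.
      At w2: [][]q requires []q at every successor {w0, w6}.
        At w0: []q is true.
        At w6: []q is true.
      So [][]q is true at w2.

No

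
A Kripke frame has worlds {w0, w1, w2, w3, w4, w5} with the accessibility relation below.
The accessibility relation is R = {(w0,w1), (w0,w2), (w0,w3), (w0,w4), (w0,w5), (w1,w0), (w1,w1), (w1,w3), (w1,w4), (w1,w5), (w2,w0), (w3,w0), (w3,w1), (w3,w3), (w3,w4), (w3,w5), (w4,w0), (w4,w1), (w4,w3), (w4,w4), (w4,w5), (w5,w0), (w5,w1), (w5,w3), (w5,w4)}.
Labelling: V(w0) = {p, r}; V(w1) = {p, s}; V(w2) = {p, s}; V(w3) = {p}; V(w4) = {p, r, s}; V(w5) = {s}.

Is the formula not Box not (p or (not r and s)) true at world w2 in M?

Yes

At w2: Box not (p or (not r and s)) is false, so not Box not (p or (not r and s)) is true.
  At w2: Box not (p or (not r and s)) requires not (p or (not r and s)) at every successor {w0}.
    not (p or (not r and s)) fails at w0, so Box not (p or (not r and s)) is false at w2.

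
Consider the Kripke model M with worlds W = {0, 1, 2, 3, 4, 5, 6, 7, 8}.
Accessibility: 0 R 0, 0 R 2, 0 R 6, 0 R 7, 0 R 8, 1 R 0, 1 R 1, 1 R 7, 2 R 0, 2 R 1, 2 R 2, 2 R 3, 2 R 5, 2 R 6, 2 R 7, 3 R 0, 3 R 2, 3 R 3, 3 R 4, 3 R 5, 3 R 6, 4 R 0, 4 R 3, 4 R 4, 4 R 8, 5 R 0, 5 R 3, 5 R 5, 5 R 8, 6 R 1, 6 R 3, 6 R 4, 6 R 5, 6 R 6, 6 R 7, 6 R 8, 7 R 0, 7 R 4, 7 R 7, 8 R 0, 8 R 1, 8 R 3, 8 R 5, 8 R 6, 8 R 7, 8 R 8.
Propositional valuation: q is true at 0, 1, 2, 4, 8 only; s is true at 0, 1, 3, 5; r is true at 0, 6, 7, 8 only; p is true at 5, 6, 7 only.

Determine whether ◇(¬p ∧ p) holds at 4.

No

Recall that ◇ψ holds at a world iff ψ holds at some accessible world.
At 4: ◇(¬p ∧ p) requires ¬p ∧ p at some successor in {0, 3, 4, 8}.
  At 0: ¬p ∧ p is false.
  At 3: ¬p ∧ p is false.
  At 4: ¬p ∧ p is false.
  At 8: ¬p ∧ p is false.
So ◇(¬p ∧ p) is false at 4.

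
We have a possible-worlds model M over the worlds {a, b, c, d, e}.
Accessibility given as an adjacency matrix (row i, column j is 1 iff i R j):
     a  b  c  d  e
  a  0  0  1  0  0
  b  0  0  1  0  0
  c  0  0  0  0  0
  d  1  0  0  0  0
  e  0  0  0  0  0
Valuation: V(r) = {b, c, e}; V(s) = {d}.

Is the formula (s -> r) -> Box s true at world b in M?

Recall that Box ψ holds at a world iff ψ holds at every accessible world, and Dia ψ holds iff ψ holds at some accessible world.
At b: s -> r is true, Box s is false, so (s -> r) -> Box s is false.
  At b: Box s requires s at every successor {c}.
    s fails at c, so Box s is false at b.

No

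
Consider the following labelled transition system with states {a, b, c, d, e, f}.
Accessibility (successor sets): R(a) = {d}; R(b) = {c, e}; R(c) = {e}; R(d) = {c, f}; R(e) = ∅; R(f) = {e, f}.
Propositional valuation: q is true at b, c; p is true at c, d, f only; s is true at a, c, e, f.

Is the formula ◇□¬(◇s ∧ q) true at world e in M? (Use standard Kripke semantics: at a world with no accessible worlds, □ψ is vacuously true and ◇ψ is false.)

At e: no accessible worlds, so ◇□¬(◇s ∧ q) is false.

No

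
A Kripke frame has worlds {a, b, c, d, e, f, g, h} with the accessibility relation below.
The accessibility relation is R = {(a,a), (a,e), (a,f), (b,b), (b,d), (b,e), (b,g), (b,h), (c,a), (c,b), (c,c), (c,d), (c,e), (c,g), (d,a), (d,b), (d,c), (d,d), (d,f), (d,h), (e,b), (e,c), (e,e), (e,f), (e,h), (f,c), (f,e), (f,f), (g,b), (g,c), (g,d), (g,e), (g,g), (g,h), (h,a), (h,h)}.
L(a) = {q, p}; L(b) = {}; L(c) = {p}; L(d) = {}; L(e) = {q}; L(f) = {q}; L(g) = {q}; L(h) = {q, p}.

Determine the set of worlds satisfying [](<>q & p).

h

Recall that []ψ holds at a world iff ψ holds at every accessible world, and <>ψ holds iff ψ holds at some accessible world.
Let φ = [](<>q & p). Evaluate φ at each world:
  a (successors {a, e, f}): φ is false.
  b (successors {b, d, e, g, h}): φ is false.
  c (successors {a, b, c, d, e, g}): φ is false.
  d (successors {a, b, c, d, f, h}): φ is false.
  e (successors {b, c, e, f, h}): φ is false.
  f (successors {c, e, f}): φ is false.
  g (successors {b, c, d, e, g, h}): φ is false.
  h (successors {a, h}): φ is true.
For instance, at d:
  At d: [](<>q & p) requires <>q & p at every successor {a, b, c, d, f, h}.
    <>q & p fails at b, so [](<>q & p) is false at d.
      At b: <>q is true, p is false, so <>q & p is false.
Satisfying worlds: {h}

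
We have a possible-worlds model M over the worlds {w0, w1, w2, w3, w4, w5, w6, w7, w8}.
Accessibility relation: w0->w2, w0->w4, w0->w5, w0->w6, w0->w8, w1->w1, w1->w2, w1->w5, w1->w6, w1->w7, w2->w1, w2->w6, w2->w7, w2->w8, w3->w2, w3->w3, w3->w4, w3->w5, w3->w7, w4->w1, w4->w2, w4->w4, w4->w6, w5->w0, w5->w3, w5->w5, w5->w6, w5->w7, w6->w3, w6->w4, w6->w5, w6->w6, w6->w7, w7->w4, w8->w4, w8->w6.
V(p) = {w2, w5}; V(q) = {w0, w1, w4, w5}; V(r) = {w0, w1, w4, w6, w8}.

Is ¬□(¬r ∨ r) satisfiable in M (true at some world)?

No

Let φ = ¬□(¬r ∨ r). Evaluate φ at each world:
  w0 (successors {w2, w4, w5, w6, w8}): φ is false.
  w1 (successors {w1, w2, w5, w6, w7}): φ is false.
  w2 (successors {w1, w6, w7, w8}): φ is false.
  w3 (successors {w2, w3, w4, w5, w7}): φ is false.
  w4 (successors {w1, w2, w4, w6}): φ is false.
  w5 (successors {w0, w3, w5, w6, w7}): φ is false.
  w6 (successors {w3, w4, w5, w6, w7}): φ is false.
  w7 (successors {w4}): φ is false.
  w8 (successors {w4, w6}): φ is false.
For instance, at w6:
  At w6: □(¬r ∨ r) is true, so ¬□(¬r ∨ r) is false.
    At w6: □(¬r ∨ r) requires ¬r ∨ r at every successor {w3, w4, w5, w6, w7}.
      At w3: ¬r ∨ r is true.
      At w4: ¬r ∨ r is true.
      At w5: ¬r ∨ r is true.
      At w6: ¬r ∨ r is true.
      At w7: ¬r ∨ r is true.
    So □(¬r ∨ r) is true at w6.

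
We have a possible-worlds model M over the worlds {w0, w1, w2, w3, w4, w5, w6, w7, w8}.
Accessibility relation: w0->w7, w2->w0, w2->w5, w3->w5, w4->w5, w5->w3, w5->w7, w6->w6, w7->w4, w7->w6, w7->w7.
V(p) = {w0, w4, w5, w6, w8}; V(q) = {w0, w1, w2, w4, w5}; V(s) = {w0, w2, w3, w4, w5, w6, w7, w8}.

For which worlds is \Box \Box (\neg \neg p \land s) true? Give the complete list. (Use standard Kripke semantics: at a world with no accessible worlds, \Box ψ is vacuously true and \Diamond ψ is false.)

w1, w6, w8

Let φ = \Box \Box (\neg \neg p \land s). Evaluate φ at each world:
  w0 (successors {w7}): φ is false.
  w1 (successors ∅): φ is true.
  w2 (successors {w0, w5}): φ is false.
  w3 (successors {w5}): φ is false.
  w4 (successors {w5}): φ is false.
  w5 (successors {w3, w7}): φ is false.
  w6 (successors {w6}): φ is true.
  w7 (successors {w4, w6, w7}): φ is false.
  w8 (successors ∅): φ is true.
For instance, at w3:
  At w3: \Box \Box (\neg \neg p \land s) requires \Box (\neg \neg p \land s) at every successor {w5}.
    \Box (\neg \neg p \land s) fails at w5, so \Box \Box (\neg \neg p \land s) is false at w3.
      At w5: \Box (\neg \neg p \land s) requires \neg \neg p \land s at every successor {w3, w7}.
        \neg \neg p \land s fails at w3, so \Box (\neg \neg p \land s) is false at w5.
Satisfying worlds: {w1, w6, w8}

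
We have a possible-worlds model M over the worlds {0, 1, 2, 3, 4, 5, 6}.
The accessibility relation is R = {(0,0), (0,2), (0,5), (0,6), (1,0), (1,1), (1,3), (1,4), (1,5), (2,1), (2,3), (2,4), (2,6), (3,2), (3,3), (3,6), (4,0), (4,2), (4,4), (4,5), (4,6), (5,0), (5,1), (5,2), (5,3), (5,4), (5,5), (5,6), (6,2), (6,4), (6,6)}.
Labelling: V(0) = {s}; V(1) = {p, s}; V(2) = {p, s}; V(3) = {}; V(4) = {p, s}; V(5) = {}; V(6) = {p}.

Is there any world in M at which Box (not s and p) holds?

Let φ = Box (not s and p). Evaluate φ at each world:
  0 (successors {0, 2, 5, 6}): φ is false.
  1 (successors {0, 1, 3, 4, 5}): φ is false.
  2 (successors {1, 3, 4, 6}): φ is false.
  3 (successors {2, 3, 6}): φ is false.
  4 (successors {0, 2, 4, 5, 6}): φ is false.
  5 (successors {0, 1, 2, 3, 4, 5, 6}): φ is false.
  6 (successors {2, 4, 6}): φ is false.
For instance, at 4:
  At 4: Box (not s and p) requires not s and p at every successor {0, 2, 4, 5, 6}.
    not s and p fails at 0, so Box (not s and p) is false at 4.

No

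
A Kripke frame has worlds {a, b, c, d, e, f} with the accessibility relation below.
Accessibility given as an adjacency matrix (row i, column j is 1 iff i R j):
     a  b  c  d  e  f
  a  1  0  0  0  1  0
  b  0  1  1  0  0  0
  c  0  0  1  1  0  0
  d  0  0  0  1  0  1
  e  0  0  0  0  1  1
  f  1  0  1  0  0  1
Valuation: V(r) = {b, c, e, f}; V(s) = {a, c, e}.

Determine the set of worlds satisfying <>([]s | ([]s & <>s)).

Recall that []ψ holds at a world iff ψ holds at every accessible world, and <>ψ holds iff ψ holds at some accessible world.
Let φ = <>([]s | ([]s & <>s)). Evaluate φ at each world:
  a (successors {a, e}): φ is true.
  b (successors {b, c}): φ is false.
  c (successors {c, d}): φ is false.
  d (successors {d, f}): φ is false.
  e (successors {e, f}): φ is false.
  f (successors {a, c, f}): φ is true.
For instance, at e:
  At e: <>([]s | ([]s & <>s)) requires []s | ([]s & <>s) at some successor in {e, f}.
    At e: []s | ([]s & <>s) is false.
    At f: []s | ([]s & <>s) is false.
  So <>([]s | ([]s & <>s)) is false at e.
Satisfying worlds: {a, f}

a, f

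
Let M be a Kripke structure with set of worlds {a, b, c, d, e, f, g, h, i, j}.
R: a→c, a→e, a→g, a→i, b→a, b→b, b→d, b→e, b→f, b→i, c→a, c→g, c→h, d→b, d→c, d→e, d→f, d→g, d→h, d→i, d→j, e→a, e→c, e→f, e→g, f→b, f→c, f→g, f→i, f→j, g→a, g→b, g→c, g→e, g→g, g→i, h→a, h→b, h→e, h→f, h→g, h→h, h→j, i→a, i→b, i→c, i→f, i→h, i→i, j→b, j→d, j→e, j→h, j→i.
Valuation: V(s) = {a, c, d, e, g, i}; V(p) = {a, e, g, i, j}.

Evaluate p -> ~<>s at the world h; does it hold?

Yes

At h: p is false, ~<>s is false, so p -> ~<>s is true.
  At h: <>s is true, so ~<>s is false.
    At h: <>s requires s at some successor in {a, b, e, f, g, h, j}.
      s holds at a, so <>s is true at h.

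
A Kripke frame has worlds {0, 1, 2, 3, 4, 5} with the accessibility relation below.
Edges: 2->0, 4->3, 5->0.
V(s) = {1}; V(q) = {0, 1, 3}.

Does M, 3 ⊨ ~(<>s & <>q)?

Yes

At 3: <>s & <>q is false, so ~(<>s & <>q) is true.
  At 3: <>s is false, <>q is false, so <>s & <>q is false.
    At 3: no accessible worlds, so <>s is false.
    At 3: no accessible worlds, so <>q is false.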